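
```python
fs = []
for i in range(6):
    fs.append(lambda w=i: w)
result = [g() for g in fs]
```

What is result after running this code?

Step 1: Default arg w=i captures i at each iteration.
Step 2: Each lambda has its own default: 0, 1, ..., 5.
Step 3: result = [0, 1, 2, 3, 4, 5]

The answer is [0, 1, 2, 3, 4, 5].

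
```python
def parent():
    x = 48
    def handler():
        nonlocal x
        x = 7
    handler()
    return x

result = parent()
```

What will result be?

Step 1: parent() sets x = 48.
Step 2: handler() uses nonlocal to reassign x = 7.
Step 3: result = 7

The answer is 7.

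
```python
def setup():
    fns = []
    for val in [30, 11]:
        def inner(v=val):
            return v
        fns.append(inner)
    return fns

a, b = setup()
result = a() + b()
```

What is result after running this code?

Step 1: Default argument v=val captures val at each iteration.
Step 2: a() returns 30 (captured at first iteration), b() returns 11 (captured at second).
Step 3: result = 30 + 11 = 41

The answer is 41.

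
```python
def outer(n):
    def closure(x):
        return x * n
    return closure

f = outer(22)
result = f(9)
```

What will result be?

Step 1: outer(22) creates a closure capturing n = 22.
Step 2: f(9) computes 9 * 22 = 198.
Step 3: result = 198

The answer is 198.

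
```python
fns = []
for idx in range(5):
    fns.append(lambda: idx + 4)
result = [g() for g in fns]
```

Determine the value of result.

Step 1: All lambdas capture idx by reference. After the loop, idx = 4.
Step 2: Each call returns 4 + 4 = 8.
Step 3: result = [8, 8, 8, 8, 8]

The answer is [8, 8, 8, 8, 8].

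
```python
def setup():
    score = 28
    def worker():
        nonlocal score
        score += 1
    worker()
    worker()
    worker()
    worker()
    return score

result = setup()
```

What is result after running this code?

Step 1: score starts at 28.
Step 2: worker() is called 4 times, each adding 1.
Step 3: score = 28 + 1 * 4 = 32

The answer is 32.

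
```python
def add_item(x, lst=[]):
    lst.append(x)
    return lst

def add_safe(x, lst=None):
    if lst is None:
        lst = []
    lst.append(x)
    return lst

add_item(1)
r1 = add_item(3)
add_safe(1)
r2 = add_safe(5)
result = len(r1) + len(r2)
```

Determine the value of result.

Step 1: add_item shares mutable default: after 2 calls, lst = [1, 3], len = 2.
Step 2: add_safe creates fresh list each time: r2 = [5], len = 1.
Step 3: result = 2 + 1 = 3

The answer is 3.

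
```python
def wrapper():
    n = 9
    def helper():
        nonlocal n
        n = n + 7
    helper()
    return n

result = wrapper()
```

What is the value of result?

Step 1: wrapper() sets n = 9.
Step 2: helper() uses nonlocal to modify n in wrapper's scope: n = 9 + 7 = 16.
Step 3: wrapper() returns the modified n = 16

The answer is 16.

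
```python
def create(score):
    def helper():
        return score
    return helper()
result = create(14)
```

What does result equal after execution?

Step 1: create(14) binds parameter score = 14.
Step 2: helper() looks up score in enclosing scope and finds the parameter score = 14.
Step 3: result = 14

The answer is 14.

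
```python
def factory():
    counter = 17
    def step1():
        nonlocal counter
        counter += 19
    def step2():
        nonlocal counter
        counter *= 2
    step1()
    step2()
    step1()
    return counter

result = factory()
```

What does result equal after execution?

Step 1: counter = 17.
Step 2: step1(): counter = 17 + 19 = 36.
Step 3: step2(): counter = 36 * 2 = 72.
Step 4: step1(): counter = 72 + 19 = 91. result = 91

The answer is 91.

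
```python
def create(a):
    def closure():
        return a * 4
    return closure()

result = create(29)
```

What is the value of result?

Step 1: create(29) binds parameter a = 29.
Step 2: closure() accesses a = 29 from enclosing scope.
Step 3: result = 29 * 4 = 116

The answer is 116.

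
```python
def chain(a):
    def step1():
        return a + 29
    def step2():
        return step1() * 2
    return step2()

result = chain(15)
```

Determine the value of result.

Step 1: chain(15) captures a = 15.
Step 2: step2() calls step1() which returns 15 + 29 = 44.
Step 3: step2() returns 44 * 2 = 88

The answer is 88.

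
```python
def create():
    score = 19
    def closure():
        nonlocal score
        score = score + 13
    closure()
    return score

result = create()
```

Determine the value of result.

Step 1: create() sets score = 19.
Step 2: closure() uses nonlocal to modify score in create's scope: score = 19 + 13 = 32.
Step 3: create() returns the modified score = 32

The answer is 32.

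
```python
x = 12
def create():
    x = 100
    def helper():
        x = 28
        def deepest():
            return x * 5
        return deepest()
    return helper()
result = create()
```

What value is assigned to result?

Step 1: deepest() looks up x through LEGB: not local, finds x = 28 in enclosing helper().
Step 2: Returns 28 * 5 = 140.
Step 3: result = 140

The answer is 140.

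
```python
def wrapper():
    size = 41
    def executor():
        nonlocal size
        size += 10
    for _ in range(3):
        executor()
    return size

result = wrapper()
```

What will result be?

Step 1: size = 41.
Step 2: executor() is called 3 times in a loop, each adding 10 via nonlocal.
Step 3: size = 41 + 10 * 3 = 71

The answer is 71.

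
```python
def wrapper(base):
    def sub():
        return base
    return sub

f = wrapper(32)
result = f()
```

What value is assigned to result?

Step 1: wrapper(32) creates closure capturing base = 32.
Step 2: f() returns the captured base = 32.
Step 3: result = 32

The answer is 32.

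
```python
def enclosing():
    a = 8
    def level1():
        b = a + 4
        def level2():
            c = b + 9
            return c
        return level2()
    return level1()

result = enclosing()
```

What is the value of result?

Step 1: a = 8. b = a + 4 = 12.
Step 2: c = b + 9 = 12 + 9 = 21.
Step 3: result = 21

The answer is 21.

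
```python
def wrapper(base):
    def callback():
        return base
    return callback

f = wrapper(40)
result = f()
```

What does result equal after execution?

Step 1: wrapper(40) creates closure capturing base = 40.
Step 2: f() returns the captured base = 40.
Step 3: result = 40

The answer is 40.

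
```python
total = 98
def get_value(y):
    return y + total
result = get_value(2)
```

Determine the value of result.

Step 1: total = 98 is defined globally.
Step 2: get_value(2) uses parameter y = 2 and looks up total from global scope = 98.
Step 3: result = 2 + 98 = 100

The answer is 100.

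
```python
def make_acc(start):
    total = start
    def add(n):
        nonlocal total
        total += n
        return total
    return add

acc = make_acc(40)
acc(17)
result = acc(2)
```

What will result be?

Step 1: make_acc(40) creates closure with total = 40.
Step 2: First acc(17): total = 40 + 17 = 57.
Step 3: Second acc(2): total = 57 + 2 = 59. result = 59

The answer is 59.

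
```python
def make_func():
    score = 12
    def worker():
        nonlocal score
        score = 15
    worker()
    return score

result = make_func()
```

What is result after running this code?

Step 1: make_func() sets score = 12.
Step 2: worker() uses nonlocal to reassign score = 15.
Step 3: result = 15

The answer is 15.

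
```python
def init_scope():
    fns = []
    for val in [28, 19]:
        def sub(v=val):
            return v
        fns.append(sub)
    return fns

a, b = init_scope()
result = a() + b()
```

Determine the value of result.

Step 1: Default argument v=val captures val at each iteration.
Step 2: a() returns 28 (captured at first iteration), b() returns 19 (captured at second).
Step 3: result = 28 + 19 = 47

The answer is 47.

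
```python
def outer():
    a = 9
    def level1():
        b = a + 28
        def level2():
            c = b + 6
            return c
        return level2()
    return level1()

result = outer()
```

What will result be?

Step 1: a = 9. b = a + 28 = 37.
Step 2: c = b + 6 = 37 + 6 = 43.
Step 3: result = 43

The answer is 43.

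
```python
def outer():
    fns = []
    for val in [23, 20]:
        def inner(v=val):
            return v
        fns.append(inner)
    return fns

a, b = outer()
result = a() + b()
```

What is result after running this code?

Step 1: Default argument v=val captures val at each iteration.
Step 2: a() returns 23 (captured at first iteration), b() returns 20 (captured at second).
Step 3: result = 23 + 20 = 43

The answer is 43.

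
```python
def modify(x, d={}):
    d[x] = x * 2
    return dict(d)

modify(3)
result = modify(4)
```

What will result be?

Step 1: Mutable default dict is shared across calls.
Step 2: First call adds 3: 6. Second call adds 4: 8.
Step 3: result = {3: 6, 4: 8}

The answer is {3: 6, 4: 8}.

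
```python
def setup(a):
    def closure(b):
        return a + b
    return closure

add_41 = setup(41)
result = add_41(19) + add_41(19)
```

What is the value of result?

Step 1: add_41 captures a = 41.
Step 2: add_41(19) = 41 + 19 = 60, called twice.
Step 3: result = 60 + 60 = 120

The answer is 120.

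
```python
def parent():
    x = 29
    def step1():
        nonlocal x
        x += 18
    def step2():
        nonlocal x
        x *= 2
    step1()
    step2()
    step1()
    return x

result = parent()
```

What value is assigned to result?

Step 1: x = 29.
Step 2: step1(): x = 29 + 18 = 47.
Step 3: step2(): x = 47 * 2 = 94.
Step 4: step1(): x = 94 + 18 = 112. result = 112

The answer is 112.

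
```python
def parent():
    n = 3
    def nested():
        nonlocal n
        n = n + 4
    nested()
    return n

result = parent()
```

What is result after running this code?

Step 1: parent() sets n = 3.
Step 2: nested() uses nonlocal to modify n in parent's scope: n = 3 + 4 = 7.
Step 3: parent() returns the modified n = 7

The answer is 7.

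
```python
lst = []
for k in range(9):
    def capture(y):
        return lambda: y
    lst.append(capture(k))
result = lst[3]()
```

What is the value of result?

Step 1: capture(k) creates a new scope capturing y = k at call time.
Step 2: lst[3] = capture(3), so its lambda captures y = 3.
Step 3: result = 3 (closure factory fixes late binding)

The answer is 3.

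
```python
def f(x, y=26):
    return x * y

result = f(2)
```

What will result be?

Step 1: f(2) uses default y = 26.
Step 2: Returns 2 * 26 = 52.
Step 3: result = 52

The answer is 52.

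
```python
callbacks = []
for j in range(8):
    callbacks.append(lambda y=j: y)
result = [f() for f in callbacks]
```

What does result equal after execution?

Step 1: Default arg y=j captures j at each iteration.
Step 2: Each lambda has its own default: 0, 1, ..., 7.
Step 3: result = [0, 1, 2, 3, 4, 5, 6, 7]

The answer is [0, 1, 2, 3, 4, 5, 6, 7].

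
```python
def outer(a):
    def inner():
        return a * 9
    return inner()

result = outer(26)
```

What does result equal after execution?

Step 1: outer(26) binds parameter a = 26.
Step 2: inner() accesses a = 26 from enclosing scope.
Step 3: result = 26 * 9 = 234

The answer is 234.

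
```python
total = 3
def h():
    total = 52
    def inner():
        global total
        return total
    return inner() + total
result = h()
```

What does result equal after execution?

Step 1: Global total = 3. h() shadows with local total = 52.
Step 2: inner() uses global keyword, so inner() returns global total = 3.
Step 3: h() returns 3 + 52 = 55

The answer is 55.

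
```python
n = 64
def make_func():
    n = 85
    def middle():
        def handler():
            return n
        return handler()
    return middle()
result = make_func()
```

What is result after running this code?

Step 1: make_func() defines n = 85. middle() and handler() have no local n.
Step 2: handler() checks local (none), enclosing middle() (none), enclosing make_func() and finds n = 85.
Step 3: result = 85

The answer is 85.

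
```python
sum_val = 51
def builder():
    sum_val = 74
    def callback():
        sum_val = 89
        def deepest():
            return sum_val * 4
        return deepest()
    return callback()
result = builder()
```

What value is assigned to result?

Step 1: deepest() looks up sum_val through LEGB: not local, finds sum_val = 89 in enclosing callback().
Step 2: Returns 89 * 4 = 356.
Step 3: result = 356

The answer is 356.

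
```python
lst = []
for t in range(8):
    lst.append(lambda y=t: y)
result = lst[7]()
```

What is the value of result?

Step 1: Default argument y=t captures t's value at each iteration.
Step 2: lst[7] captured y = 7 when t was 7.
Step 3: result = 7

The answer is 7.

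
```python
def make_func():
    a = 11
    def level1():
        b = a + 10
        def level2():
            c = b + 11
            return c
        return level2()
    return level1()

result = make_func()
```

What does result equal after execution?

Step 1: a = 11. b = a + 10 = 21.
Step 2: c = b + 11 = 21 + 11 = 32.
Step 3: result = 32

The answer is 32.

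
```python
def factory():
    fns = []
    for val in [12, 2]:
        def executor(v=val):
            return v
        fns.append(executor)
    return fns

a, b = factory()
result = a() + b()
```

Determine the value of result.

Step 1: Default argument v=val captures val at each iteration.
Step 2: a() returns 12 (captured at first iteration), b() returns 2 (captured at second).
Step 3: result = 12 + 2 = 14

The answer is 14.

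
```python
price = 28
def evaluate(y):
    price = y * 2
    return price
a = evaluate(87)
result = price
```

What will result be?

Step 1: Global price = 28.
Step 2: evaluate(87) creates local price = 87 * 2 = 174.
Step 3: Global price unchanged because no global keyword. result = 28

The answer is 28.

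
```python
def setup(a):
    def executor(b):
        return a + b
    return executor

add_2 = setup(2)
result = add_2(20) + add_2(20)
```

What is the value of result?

Step 1: add_2 captures a = 2.
Step 2: add_2(20) = 2 + 20 = 22, called twice.
Step 3: result = 22 + 22 = 44

The answer is 44.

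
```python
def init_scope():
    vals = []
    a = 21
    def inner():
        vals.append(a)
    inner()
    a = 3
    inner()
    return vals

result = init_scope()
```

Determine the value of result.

Step 1: a = 21. inner() appends current a to vals.
Step 2: First inner(): appends 21. Then a = 3.
Step 3: Second inner(): appends 3 (closure sees updated a). result = [21, 3]

The answer is [21, 3].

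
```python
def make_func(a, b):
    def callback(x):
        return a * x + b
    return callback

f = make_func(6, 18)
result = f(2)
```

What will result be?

Step 1: make_func(6, 18) captures a = 6, b = 18.
Step 2: f(2) computes 6 * 2 + 18 = 30.
Step 3: result = 30

The answer is 30.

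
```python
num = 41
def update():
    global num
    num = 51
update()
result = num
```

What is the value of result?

Step 1: num = 41 globally.
Step 2: update() declares global num and sets it to 51.
Step 3: After update(), global num = 51. result = 51

The answer is 51.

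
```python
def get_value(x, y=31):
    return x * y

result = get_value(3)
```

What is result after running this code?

Step 1: get_value(3) uses default y = 31.
Step 2: Returns 3 * 31 = 93.
Step 3: result = 93

The answer is 93.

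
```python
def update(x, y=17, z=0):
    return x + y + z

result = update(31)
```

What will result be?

Step 1: update(31) uses defaults y = 17, z = 0.
Step 2: Returns 31 + 17 + 0 = 48.
Step 3: result = 48

The answer is 48.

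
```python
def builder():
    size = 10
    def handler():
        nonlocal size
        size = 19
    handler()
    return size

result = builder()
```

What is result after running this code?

Step 1: builder() sets size = 10.
Step 2: handler() uses nonlocal to reassign size = 19.
Step 3: result = 19

The answer is 19.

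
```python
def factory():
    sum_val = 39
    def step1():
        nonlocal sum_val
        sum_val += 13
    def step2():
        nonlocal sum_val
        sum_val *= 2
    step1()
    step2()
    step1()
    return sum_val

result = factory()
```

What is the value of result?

Step 1: sum_val = 39.
Step 2: step1(): sum_val = 39 + 13 = 52.
Step 3: step2(): sum_val = 52 * 2 = 104.
Step 4: step1(): sum_val = 104 + 13 = 117. result = 117

The answer is 117.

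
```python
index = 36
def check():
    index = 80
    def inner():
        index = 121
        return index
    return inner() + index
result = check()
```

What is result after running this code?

Step 1: check() has local index = 80. inner() has local index = 121.
Step 2: inner() returns its local index = 121.
Step 3: check() returns 121 + its own index (80) = 201

The answer is 201.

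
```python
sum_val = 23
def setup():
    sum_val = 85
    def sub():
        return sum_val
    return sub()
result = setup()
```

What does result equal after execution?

Step 1: sum_val = 23 globally, but setup() defines sum_val = 85 locally.
Step 2: sub() looks up sum_val. Not in local scope, so checks enclosing scope (setup) and finds sum_val = 85.
Step 3: result = 85

The answer is 85.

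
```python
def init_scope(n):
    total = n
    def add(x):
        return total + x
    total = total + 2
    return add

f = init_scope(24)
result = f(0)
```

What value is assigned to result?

Step 1: init_scope(24) sets total = 24, then total = 24 + 2 = 26.
Step 2: Closures capture by reference, so add sees total = 26.
Step 3: f(0) returns 26 + 0 = 26

The answer is 26.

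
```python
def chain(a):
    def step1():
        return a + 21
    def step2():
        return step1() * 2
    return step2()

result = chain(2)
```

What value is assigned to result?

Step 1: chain(2) captures a = 2.
Step 2: step2() calls step1() which returns 2 + 21 = 23.
Step 3: step2() returns 23 * 2 = 46

The answer is 46.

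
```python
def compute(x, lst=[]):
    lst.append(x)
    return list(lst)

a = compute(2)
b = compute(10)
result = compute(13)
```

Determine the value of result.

Step 1: Default list is shared. list() creates copies for return values.
Step 2: Internal list grows: [2] -> [2, 10] -> [2, 10, 13].
Step 3: result = [2, 10, 13]

The answer is [2, 10, 13].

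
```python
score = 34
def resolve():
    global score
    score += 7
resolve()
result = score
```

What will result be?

Step 1: score = 34 globally.
Step 2: resolve() modifies global score: score += 7 = 41.
Step 3: result = 41

The answer is 41.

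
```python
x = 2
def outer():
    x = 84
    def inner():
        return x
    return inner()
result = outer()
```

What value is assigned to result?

Step 1: x = 2 globally, but outer() defines x = 84 locally.
Step 2: inner() looks up x. Not in local scope, so checks enclosing scope (outer) and finds x = 84.
Step 3: result = 84

The answer is 84.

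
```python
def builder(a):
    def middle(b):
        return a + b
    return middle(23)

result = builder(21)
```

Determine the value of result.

Step 1: builder(21) passes a = 21.
Step 2: middle(23) has b = 23, reads a = 21 from enclosing.
Step 3: result = 21 + 23 = 44

The answer is 44.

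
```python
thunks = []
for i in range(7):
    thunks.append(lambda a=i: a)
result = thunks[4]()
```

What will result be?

Step 1: Default argument a=i captures i's value at each iteration.
Step 2: thunks[4] captured a = 4 when i was 4.
Step 3: result = 4

The answer is 4.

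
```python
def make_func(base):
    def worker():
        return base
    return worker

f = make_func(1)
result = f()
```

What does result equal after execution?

Step 1: make_func(1) creates closure capturing base = 1.
Step 2: f() returns the captured base = 1.
Step 3: result = 1

The answer is 1.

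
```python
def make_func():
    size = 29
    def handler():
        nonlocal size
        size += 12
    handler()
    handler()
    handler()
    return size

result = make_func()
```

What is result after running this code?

Step 1: size starts at 29.
Step 2: handler() is called 3 times, each adding 12.
Step 3: size = 29 + 12 * 3 = 65

The answer is 65.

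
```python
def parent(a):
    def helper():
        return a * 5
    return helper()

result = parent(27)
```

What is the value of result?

Step 1: parent(27) binds parameter a = 27.
Step 2: helper() accesses a = 27 from enclosing scope.
Step 3: result = 27 * 5 = 135

The answer is 135.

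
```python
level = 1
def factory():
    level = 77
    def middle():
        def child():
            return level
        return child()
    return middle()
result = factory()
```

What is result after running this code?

Step 1: factory() defines level = 77. middle() and child() have no local level.
Step 2: child() checks local (none), enclosing middle() (none), enclosing factory() and finds level = 77.
Step 3: result = 77

The answer is 77.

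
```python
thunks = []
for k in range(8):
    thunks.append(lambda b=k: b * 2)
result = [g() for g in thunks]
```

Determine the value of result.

Step 1: Default arg b=k captures k at each iteration.
Step 2: thunks[k] has b defaulting to k, returns k * 2.
Step 3: result = [0, 2, 4, 6, 8, 10, 12, 14]

The answer is [0, 2, 4, 6, 8, 10, 12, 14].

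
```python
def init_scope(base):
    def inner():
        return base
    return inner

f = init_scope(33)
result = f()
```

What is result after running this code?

Step 1: init_scope(33) creates closure capturing base = 33.
Step 2: f() returns the captured base = 33.
Step 3: result = 33

The answer is 33.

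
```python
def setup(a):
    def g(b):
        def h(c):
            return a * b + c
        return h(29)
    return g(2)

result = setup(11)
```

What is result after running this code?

Step 1: a = 11, b = 2, c = 29.
Step 2: h() computes a * b + c = 11 * 2 + 29 = 51.
Step 3: result = 51

The answer is 51.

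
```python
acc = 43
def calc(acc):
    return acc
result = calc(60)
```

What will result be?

Step 1: Global acc = 43.
Step 2: calc(60) takes parameter acc = 60, which shadows the global.
Step 3: result = 60

The answer is 60.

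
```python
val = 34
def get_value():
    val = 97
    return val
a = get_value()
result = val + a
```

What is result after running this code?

Step 1: Global val = 34. get_value() returns local val = 97.
Step 2: a = 97. Global val still = 34.
Step 3: result = 34 + 97 = 131

The answer is 131.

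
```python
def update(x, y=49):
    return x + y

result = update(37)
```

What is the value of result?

Step 1: update(37) uses default y = 49.
Step 2: Returns 37 + 49 = 86.
Step 3: result = 86

The answer is 86.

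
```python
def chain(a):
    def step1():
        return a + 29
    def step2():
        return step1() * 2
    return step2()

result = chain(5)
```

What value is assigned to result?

Step 1: chain(5) captures a = 5.
Step 2: step2() calls step1() which returns 5 + 29 = 34.
Step 3: step2() returns 34 * 2 = 68

The answer is 68.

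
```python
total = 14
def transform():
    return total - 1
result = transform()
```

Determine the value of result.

Step 1: total = 14 is defined globally.
Step 2: transform() looks up total from global scope = 14, then computes 14 - 1 = 13.
Step 3: result = 13

The answer is 13.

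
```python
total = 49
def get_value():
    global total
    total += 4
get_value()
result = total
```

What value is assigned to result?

Step 1: total = 49 globally.
Step 2: get_value() modifies global total: total += 4 = 53.
Step 3: result = 53

The answer is 53.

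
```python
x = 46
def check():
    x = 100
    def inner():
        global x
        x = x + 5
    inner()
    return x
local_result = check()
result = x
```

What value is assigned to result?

Step 1: Global x = 46. check() creates local x = 100.
Step 2: inner() declares global x and adds 5: global x = 46 + 5 = 51.
Step 3: check() returns its local x = 100 (unaffected by inner).
Step 4: result = global x = 51

The answer is 51.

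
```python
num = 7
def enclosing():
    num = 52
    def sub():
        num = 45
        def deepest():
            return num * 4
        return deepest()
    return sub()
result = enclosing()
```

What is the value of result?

Step 1: deepest() looks up num through LEGB: not local, finds num = 45 in enclosing sub().
Step 2: Returns 45 * 4 = 180.
Step 3: result = 180

The answer is 180.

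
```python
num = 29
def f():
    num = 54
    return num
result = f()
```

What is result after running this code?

Step 1: Global num = 29.
Step 2: f() creates local num = 54, shadowing the global.
Step 3: Returns local num = 54. result = 54

The answer is 54.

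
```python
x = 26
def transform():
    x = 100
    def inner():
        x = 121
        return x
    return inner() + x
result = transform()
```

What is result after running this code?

Step 1: transform() has local x = 100. inner() has local x = 121.
Step 2: inner() returns its local x = 121.
Step 3: transform() returns 121 + its own x (100) = 221

The answer is 221.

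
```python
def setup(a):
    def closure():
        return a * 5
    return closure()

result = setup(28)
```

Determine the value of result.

Step 1: setup(28) binds parameter a = 28.
Step 2: closure() accesses a = 28 from enclosing scope.
Step 3: result = 28 * 5 = 140

The answer is 140.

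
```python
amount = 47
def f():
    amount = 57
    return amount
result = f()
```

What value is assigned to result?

Step 1: Global amount = 47.
Step 2: f() creates local amount = 57, shadowing the global.
Step 3: Returns local amount = 57. result = 57

The answer is 57.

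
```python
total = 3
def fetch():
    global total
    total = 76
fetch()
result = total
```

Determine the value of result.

Step 1: total = 3 globally.
Step 2: fetch() declares global total and sets it to 76.
Step 3: After fetch(), global total = 76. result = 76

The answer is 76.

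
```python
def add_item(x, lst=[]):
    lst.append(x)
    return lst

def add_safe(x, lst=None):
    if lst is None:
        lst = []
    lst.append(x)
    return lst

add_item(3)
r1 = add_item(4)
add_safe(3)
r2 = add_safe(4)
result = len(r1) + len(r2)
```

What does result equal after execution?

Step 1: add_item shares mutable default: after 2 calls, lst = [3, 4], len = 2.
Step 2: add_safe creates fresh list each time: r2 = [4], len = 1.
Step 3: result = 2 + 1 = 3

The answer is 3.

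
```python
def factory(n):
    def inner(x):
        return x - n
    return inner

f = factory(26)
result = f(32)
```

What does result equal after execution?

Step 1: factory(26) creates a closure capturing n = 26.
Step 2: f(32) computes 32 - 26 = 6.
Step 3: result = 6

The answer is 6.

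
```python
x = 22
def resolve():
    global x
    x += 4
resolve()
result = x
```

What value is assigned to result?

Step 1: x = 22 globally.
Step 2: resolve() modifies global x: x += 4 = 26.
Step 3: result = 26

The answer is 26.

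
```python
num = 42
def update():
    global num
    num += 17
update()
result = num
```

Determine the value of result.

Step 1: num = 42 globally.
Step 2: update() modifies global num: num += 17 = 59.
Step 3: result = 59

The answer is 59.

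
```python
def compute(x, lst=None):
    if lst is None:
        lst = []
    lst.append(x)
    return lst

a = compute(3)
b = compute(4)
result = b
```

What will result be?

Step 1: None default with guard creates a NEW list each call.
Step 2: a = [3] (fresh list). b = [4] (another fresh list).
Step 3: result = [4] (this is the fix for mutable default)

The answer is [4].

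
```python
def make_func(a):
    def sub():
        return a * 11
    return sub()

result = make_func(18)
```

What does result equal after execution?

Step 1: make_func(18) binds parameter a = 18.
Step 2: sub() accesses a = 18 from enclosing scope.
Step 3: result = 18 * 11 = 198

The answer is 198.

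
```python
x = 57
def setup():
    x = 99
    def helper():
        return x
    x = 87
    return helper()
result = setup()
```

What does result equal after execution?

Step 1: setup() sets x = 99, then later x = 87.
Step 2: helper() is called after x is reassigned to 87. Closures capture variables by reference, not by value.
Step 3: result = 87

The answer is 87.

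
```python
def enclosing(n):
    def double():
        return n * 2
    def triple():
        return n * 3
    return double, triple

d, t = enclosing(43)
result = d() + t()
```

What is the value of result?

Step 1: Both closures capture the same n = 43.
Step 2: d() = 43 * 2 = 86, t() = 43 * 3 = 129.
Step 3: result = 86 + 129 = 215

The answer is 215.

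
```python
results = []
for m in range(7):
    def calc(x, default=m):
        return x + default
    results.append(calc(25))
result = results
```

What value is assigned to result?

Step 1: Default argument default=m is evaluated at function definition time.
Step 2: Each iteration creates calc with default = current m value.
Step 3: calc(25) returns 25 + default. results = [25, 26, 27, 28, 29, 30, 31]

The answer is [25, 26, 27, 28, 29, 30, 31].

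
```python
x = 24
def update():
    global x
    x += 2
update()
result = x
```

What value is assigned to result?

Step 1: x = 24 globally.
Step 2: update() modifies global x: x += 2 = 26.
Step 3: result = 26

The answer is 26.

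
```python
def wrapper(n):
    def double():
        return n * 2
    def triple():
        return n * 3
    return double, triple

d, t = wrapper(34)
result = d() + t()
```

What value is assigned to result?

Step 1: Both closures capture the same n = 34.
Step 2: d() = 34 * 2 = 68, t() = 34 * 3 = 102.
Step 3: result = 68 + 102 = 170

The answer is 170.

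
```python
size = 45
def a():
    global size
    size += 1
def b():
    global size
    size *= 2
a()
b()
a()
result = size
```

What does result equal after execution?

Step 1: size = 45.
Step 2: a(): size = 45 + 1 = 46.
Step 3: b(): size = 46 * 2 = 92.
Step 4: a(): size = 92 + 1 = 93

The answer is 93.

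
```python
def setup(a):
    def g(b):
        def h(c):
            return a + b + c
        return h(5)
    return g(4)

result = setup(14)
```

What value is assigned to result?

Step 1: a = 14, b = 4, c = 5 across three nested scopes.
Step 2: h() accesses all three via LEGB rule.
Step 3: result = 14 + 4 + 5 = 23

The answer is 23.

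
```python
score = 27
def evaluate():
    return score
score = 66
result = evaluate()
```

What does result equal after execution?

Step 1: score is first set to 27, then reassigned to 66.
Step 2: evaluate() is called after the reassignment, so it looks up the current global score = 66.
Step 3: result = 66

The answer is 66.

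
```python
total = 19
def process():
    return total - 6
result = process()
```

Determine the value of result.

Step 1: total = 19 is defined globally.
Step 2: process() looks up total from global scope = 19, then computes 19 - 6 = 13.
Step 3: result = 13

The answer is 13.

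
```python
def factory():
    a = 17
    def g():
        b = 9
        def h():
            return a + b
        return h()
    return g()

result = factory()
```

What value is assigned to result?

Step 1: factory() defines a = 17. g() defines b = 9.
Step 2: h() accesses both from enclosing scopes: a = 17, b = 9.
Step 3: result = 17 + 9 = 26

The answer is 26.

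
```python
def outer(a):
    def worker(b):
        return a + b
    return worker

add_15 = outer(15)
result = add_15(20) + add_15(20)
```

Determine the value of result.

Step 1: add_15 captures a = 15.
Step 2: add_15(20) = 15 + 20 = 35, called twice.
Step 3: result = 35 + 35 = 70

The answer is 70.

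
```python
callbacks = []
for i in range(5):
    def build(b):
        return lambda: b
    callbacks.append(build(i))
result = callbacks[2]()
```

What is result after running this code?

Step 1: build(i) creates a new scope capturing b = i at call time.
Step 2: callbacks[2] = build(2), so its lambda captures b = 2.
Step 3: result = 2 (closure factory fixes late binding)

The answer is 2.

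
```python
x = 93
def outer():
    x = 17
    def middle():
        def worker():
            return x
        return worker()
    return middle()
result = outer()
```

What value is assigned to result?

Step 1: outer() defines x = 17. middle() and worker() have no local x.
Step 2: worker() checks local (none), enclosing middle() (none), enclosing outer() and finds x = 17.
Step 3: result = 17

The answer is 17.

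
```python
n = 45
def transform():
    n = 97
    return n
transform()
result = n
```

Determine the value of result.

Step 1: n = 45 globally.
Step 2: transform() creates a LOCAL n = 97 (no global keyword!).
Step 3: The global n is unchanged. result = 45

The answer is 45.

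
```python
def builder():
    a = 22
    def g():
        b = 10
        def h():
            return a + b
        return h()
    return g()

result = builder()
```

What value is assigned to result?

Step 1: builder() defines a = 22. g() defines b = 10.
Step 2: h() accesses both from enclosing scopes: a = 22, b = 10.
Step 3: result = 22 + 10 = 32

The answer is 32.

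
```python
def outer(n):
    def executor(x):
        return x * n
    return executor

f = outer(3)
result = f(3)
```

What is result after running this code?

Step 1: outer(3) creates a closure capturing n = 3.
Step 2: f(3) computes 3 * 3 = 9.
Step 3: result = 9

The answer is 9.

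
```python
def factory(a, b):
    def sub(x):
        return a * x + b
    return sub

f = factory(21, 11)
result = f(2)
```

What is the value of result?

Step 1: factory(21, 11) captures a = 21, b = 11.
Step 2: f(2) computes 21 * 2 + 11 = 53.
Step 3: result = 53

The answer is 53.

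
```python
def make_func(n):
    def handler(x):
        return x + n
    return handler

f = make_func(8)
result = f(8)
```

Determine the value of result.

Step 1: make_func(8) creates a closure that captures n = 8.
Step 2: f(8) calls the closure with x = 8, returning 8 + 8 = 16.
Step 3: result = 16

The answer is 16.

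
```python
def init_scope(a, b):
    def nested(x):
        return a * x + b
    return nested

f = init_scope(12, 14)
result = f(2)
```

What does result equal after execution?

Step 1: init_scope(12, 14) captures a = 12, b = 14.
Step 2: f(2) computes 12 * 2 + 14 = 38.
Step 3: result = 38

The answer is 38.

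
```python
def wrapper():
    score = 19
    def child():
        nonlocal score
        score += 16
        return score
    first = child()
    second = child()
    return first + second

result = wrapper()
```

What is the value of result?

Step 1: score starts at 19.
Step 2: First call: score = 19 + 16 = 35, returns 35.
Step 3: Second call: score = 35 + 16 = 51, returns 51.
Step 4: result = 35 + 51 = 86

The answer is 86.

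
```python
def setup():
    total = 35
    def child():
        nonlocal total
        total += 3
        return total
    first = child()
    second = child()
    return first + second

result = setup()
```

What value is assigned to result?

Step 1: total starts at 35.
Step 2: First call: total = 35 + 3 = 38, returns 38.
Step 3: Second call: total = 38 + 3 = 41, returns 41.
Step 4: result = 38 + 41 = 79

The answer is 79.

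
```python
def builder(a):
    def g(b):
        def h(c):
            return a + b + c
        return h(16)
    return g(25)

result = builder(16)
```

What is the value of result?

Step 1: a = 16, b = 25, c = 16 across three nested scopes.
Step 2: h() accesses all three via LEGB rule.
Step 3: result = 16 + 25 + 16 = 57

The answer is 57.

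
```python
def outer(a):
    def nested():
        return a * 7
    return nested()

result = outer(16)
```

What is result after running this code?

Step 1: outer(16) binds parameter a = 16.
Step 2: nested() accesses a = 16 from enclosing scope.
Step 3: result = 16 * 7 = 112

The answer is 112.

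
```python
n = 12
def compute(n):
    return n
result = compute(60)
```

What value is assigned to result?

Step 1: Global n = 12.
Step 2: compute(60) takes parameter n = 60, which shadows the global.
Step 3: result = 60

The answer is 60.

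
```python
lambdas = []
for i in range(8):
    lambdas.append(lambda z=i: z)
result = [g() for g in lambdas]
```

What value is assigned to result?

Step 1: Default arg z=i captures i at each iteration.
Step 2: Each lambda has its own default: 0, 1, ..., 7.
Step 3: result = [0, 1, 2, 3, 4, 5, 6, 7]

The answer is [0, 1, 2, 3, 4, 5, 6, 7].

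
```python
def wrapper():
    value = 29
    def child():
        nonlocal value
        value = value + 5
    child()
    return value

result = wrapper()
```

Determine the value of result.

Step 1: wrapper() sets value = 29.
Step 2: child() uses nonlocal to modify value in wrapper's scope: value = 29 + 5 = 34.
Step 3: wrapper() returns the modified value = 34

The answer is 34.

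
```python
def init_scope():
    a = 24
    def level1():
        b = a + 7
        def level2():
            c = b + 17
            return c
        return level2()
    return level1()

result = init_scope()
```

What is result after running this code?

Step 1: a = 24. b = a + 7 = 31.
Step 2: c = b + 17 = 31 + 17 = 48.
Step 3: result = 48

The answer is 48.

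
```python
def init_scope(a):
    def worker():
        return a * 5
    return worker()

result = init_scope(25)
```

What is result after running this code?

Step 1: init_scope(25) binds parameter a = 25.
Step 2: worker() accesses a = 25 from enclosing scope.
Step 3: result = 25 * 5 = 125

The answer is 125.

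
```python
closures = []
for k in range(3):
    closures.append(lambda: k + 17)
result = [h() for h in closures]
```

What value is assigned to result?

Step 1: All lambdas capture k by reference. After the loop, k = 2.
Step 2: Each call returns 2 + 17 = 19.
Step 3: result = [19, 19, 19]

The answer is [19, 19, 19].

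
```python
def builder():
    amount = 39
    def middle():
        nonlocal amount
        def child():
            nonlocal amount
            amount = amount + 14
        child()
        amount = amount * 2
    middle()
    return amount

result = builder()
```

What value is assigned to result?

Step 1: amount = 39.
Step 2: child() adds 14: amount = 39 + 14 = 53.
Step 3: middle() doubles: amount = 53 * 2 = 106.
Step 4: result = 106

The answer is 106.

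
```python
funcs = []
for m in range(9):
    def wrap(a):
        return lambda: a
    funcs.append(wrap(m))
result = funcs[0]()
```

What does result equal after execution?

Step 1: wrap(m) creates a new scope capturing a = m at call time.
Step 2: funcs[0] = wrap(0), so its lambda captures a = 0.
Step 3: result = 0 (closure factory fixes late binding)

The answer is 0.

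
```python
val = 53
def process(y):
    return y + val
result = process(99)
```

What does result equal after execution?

Step 1: val = 53 is defined globally.
Step 2: process(99) uses parameter y = 99 and looks up val from global scope = 53.
Step 3: result = 99 + 53 = 152

The answer is 152.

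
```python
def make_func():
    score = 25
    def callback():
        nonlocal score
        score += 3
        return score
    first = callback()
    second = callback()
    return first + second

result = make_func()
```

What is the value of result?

Step 1: score starts at 25.
Step 2: First call: score = 25 + 3 = 28, returns 28.
Step 3: Second call: score = 28 + 3 = 31, returns 31.
Step 4: result = 28 + 31 = 59

The answer is 59.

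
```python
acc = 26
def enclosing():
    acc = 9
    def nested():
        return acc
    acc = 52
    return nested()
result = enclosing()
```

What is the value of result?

Step 1: enclosing() sets acc = 9, then later acc = 52.
Step 2: nested() is called after acc is reassigned to 52. Closures capture variables by reference, not by value.
Step 3: result = 52

The answer is 52.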